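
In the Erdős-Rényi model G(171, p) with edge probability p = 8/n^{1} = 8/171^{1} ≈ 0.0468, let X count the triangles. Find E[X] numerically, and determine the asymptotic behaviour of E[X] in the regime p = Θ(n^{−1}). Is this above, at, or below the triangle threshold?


Number of potential triangles: C(171, 3) = 818805.
Each occurs with probability p³ ≈ (0.0468)³ ≈ 1.02396e-04.
By linearity: E[X] = C(171, 3)·p³ ≈ 818805 · 1.02396e-04 ≈ 83.842.
Here α = 1, so p = 8/n is exactly at the triangle threshold p ~ 1/n. Asymptotically E[X] → c³/6 = 8³/6 = 256/3 ≈ 85.333, a bounded constant. In this regime the triangle count is asymptotically Poisson(c³/6).

E[X] ≈ 83.842; in regime p = Θ(1/n^{1}) E[X] stays bounded (at the triangle threshold p ~ 1/n).


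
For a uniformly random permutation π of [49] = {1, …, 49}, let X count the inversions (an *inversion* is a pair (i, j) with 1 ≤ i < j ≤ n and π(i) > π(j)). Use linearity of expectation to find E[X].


Write X = Σ X_I over the C(49, 2) = 1176 pairs i < j, with X_I the indicator of one inversion.
There are 1176 indicators.
For each fixed pair i < j, the values π(i) and π(j) are two distinct elements of {1, …, 49} in uniformly random order; by symmetry P[π(i) > π(j)] = 1/2.
By linearity: E[X] = 1176 · (1/2) = C(49, 2) · (1/2) = 1176/2 = 588 ≈ 588.000000.

E[X] = 588 = 588.000000.


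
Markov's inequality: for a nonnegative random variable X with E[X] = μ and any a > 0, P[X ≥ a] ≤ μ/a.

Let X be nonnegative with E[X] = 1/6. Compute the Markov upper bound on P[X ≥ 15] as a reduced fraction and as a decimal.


μ = E[X] = 1/6, a = 15.
Markov: P[X ≥ 15] ≤ μ/a = (1/6)/15 = 1/90.
Numerically: ≈ 0.011.
(Since a = 15 > μ = 0.167, the bound 1/90 is < 1 and informative.)

P[X ≥ 15] ≤ 1/90 ≈ 0.011.


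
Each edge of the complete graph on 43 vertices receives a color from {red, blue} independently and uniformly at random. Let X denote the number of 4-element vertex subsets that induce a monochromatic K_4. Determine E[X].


Let X = Σ_S X_S over the C(43, 4) = 123410 subsets S of size 4, where X_S = 1 if the K_4 on S is monochromatic.
For a fixed S, the K_4 on S has C(4, 2) = 6 edges. P[all 6 edges red] = (1/2)^6, and likewise for blue, so P[monochromatic] = 2·(1/2)^6 = 2^{1 − 6} = 1/32.
By linearity of expectation: E[X] = C(43, 4) · 2^{1 − 6} = 123410 · 1/32 = 61705/16.
Numerically: E[X] ≈ 3856.56250.

E[X] = C(43,4)·2^(1−C(4,2)) = 61705/16 ≈ 3856.56250.


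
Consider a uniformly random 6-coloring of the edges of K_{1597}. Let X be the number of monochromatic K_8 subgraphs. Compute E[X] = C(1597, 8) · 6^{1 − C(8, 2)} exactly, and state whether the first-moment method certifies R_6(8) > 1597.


E[X] = C(1597, 8) · 6^{1 − 28} = 1031080153060953275445 · 6^{−27} = 1031080153060953275445/1023490369077469249536.
As a reduced fraction: E[X] = 38188153817072343535/37907050706572935168 ≈ 1.007416.
Is E[X] < 1? NO.
Since E[X] ≥ 1, the first-moment bound is inconclusive at n = 1597; it does NOT by itself certify R_6(8) > 1597.

E[X] = 38188153817072343535/37907050706572935168 ≈ 1.007416; E[X] ≥ 1; first-moment method inconclusive here.


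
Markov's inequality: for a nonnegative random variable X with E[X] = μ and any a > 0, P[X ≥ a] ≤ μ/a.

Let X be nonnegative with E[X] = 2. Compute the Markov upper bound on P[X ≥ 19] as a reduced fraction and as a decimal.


μ = E[X] = 2, a = 19.
Markov: P[X ≥ 19] ≤ μ/a = (2)/19 = 2/19.
Numerically: ≈ 0.105.
(Since a = 19 > μ = 2.000, the bound 2/19 is < 1 and informative.)

P[X ≥ 19] ≤ 2/19 ≈ 0.105.


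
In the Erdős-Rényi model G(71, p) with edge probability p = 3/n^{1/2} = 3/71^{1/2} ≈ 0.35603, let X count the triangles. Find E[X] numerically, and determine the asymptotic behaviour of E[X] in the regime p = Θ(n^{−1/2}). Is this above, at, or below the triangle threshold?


Number of potential triangles: C(71, 3) = 57155.
Each occurs with probability p³ ≈ (0.35603)³ ≈ 4.5131133e-02.
By linearity: E[X] = C(71, 3)·p³ ≈ 57155 · 4.5131133e-02 ≈ 2579.46993.
Since α = 1/2 < 1, p = c/n^{1/2} ≫ 1/n is above the triangle threshold p ~ 1/n. Asymptotically E[X] ~ (c³/6)·n^{3(1−α)} = (3³/6)·n^{1.5} → ∞; triangles are abundant w.h.p.

E[X] ≈ 2579.46993; in regime p = Θ(1/n^{1/2}) E[X] diverges (above the triangle threshold p ~ 1/n).


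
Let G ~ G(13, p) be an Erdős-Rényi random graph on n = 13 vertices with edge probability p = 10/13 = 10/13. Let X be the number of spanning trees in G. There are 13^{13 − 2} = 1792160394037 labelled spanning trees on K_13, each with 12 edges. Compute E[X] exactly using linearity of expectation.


K_13 has 13^{13 − 2} = 1792160394037 labelled spanning trees.
For each such spanning tree H, let X_H = 1 if all 12 edges of H are present in G. Then P[X_H = 1] = p^{12} = (10/13)^{12} = 1000000000000/23298085122481.
Summing the indicators: E[X] = Σ_H E[X_H] = 1792160394037 · p^{12} = 1792160394037 · 1000000000000/23298085122481 = 1000000000000/13.
Numerically: E[X] ≈ 7.69e+10.

E[X] = 1792160394037 · (10/13)^{12} = 1000000000000/13 ≈ 7.69e+10.


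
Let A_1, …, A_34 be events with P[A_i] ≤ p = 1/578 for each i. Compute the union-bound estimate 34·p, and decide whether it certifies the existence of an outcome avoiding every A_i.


Union bound: P[∪_{i=1}^{34} A_i] ≤ Σ_i P[A_i] ≤ 34·p = 34·(1/578) = 1/17.
Numerically: 1/17 ≈ 0.05882.
Is 1/17 < 1? YES.
Since P[∪ A_i] ≤ 1/17 < 1, the complement has P[∩ A_i^c] ≥ 1 − 1/17 = 16/17 > 0, so some outcome avoids every A_i.

34·p = 1/17 ≈ 0.05882; existence CERTIFIED by the union bound.


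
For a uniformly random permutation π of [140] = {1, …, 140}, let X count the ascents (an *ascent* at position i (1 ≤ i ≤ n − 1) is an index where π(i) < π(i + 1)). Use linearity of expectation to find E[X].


Write X = Σ X_I over i = 1, …, 139, with X_I the indicator of one ascent.
There are 139 indicators.
For each fixed i, the pair (π(i), π(i+1)) is a uniformly random ordered pair of distinct values from {1, …, 140}; by symmetry P[π(i) < π(i+1)] = 1/2.
By linearity: E[X] = 139 · (1/2) = (140 − 1) · (1/2) = 139/2 ≈ 69.50000.

E[X] = 139/2 = 69.50000.


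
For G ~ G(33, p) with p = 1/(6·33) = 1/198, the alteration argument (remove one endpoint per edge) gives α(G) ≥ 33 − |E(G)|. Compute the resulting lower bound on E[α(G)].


E[|E(G)|] = C(33, 2)·p = 528 · (1/198) = 8/3.
E[α(G)] ≥ n − E[|E(G)|] = 33 − 8/3 = 91/3.
Numerically: ≈ 30.333.
(This is only a lower bound; the true E[α(G)] may be larger.)

E[α(G)] ≥ 91/3 ≈ 30.333.


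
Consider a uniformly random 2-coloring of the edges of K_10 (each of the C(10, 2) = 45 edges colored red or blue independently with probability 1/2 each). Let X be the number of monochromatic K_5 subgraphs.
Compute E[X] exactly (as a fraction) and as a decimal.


Let X = Σ_S X_S over the C(10, 5) = 252 subsets S of size 5, where X_S = 1 if the K_5 on S is monochromatic.
For a fixed S, the K_5 on S has C(5, 2) = 10 edges. P[all 10 edges red] = (1/2)^10, and likewise for blue, so P[monochromatic] = 2·(1/2)^10 = 2^{1 − 10} = 1/512.
By linearity: E[X] = C(10, 5) · 2^{1 − 10} = 252 · 1/512 = 63/128.
Numerically: E[X] ≈ 0.49219.

E[X] = C(10,5)·2^(1−C(5,2)) = 63/128 ≈ 0.49219.


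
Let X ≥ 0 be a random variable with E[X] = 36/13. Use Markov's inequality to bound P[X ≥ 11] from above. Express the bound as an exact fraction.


μ = E[X] = 36/13, a = 11.
Markov: P[X ≥ 11] ≤ μ/a = (36/13)/11 = 36/143.
Numerically: ≈ 0.252.
(Since a = 11 > μ = 2.769, the bound 36/143 is < 1 and informative.)

P[X ≥ 11] ≤ 36/143 ≈ 0.252.


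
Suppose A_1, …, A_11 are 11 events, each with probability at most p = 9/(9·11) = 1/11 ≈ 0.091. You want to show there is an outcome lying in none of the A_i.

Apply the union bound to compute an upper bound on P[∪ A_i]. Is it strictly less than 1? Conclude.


Union bound: P[∪_{i=1}^{11} A_i] ≤ Σ_i P[A_i] ≤ 11·p = 11·(1/11) = 1.
Numerically: 1 ≈ 1.000.
Is 1 < 1? NO.
Since the bound 1 is ≥ 1, the union bound is uninformative here; it does NOT by itself certify existence.

11·p = 1 ≈ 1.000; existence NOT certified by the union bound.


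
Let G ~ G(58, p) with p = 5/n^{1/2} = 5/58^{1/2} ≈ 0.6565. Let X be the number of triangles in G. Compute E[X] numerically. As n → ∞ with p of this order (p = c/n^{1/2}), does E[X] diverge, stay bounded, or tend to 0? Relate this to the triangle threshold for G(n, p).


Number of potential triangles: C(58, 3) = 30856.
Each occurs with probability p³ ≈ (0.6565)³ ≈ 2.829880e-01.
By linearity: E[X] = C(58, 3)·p³ ≈ 30856 · 2.829880e-01 ≈ 8731.8778.
Since α = 1/2 < 1, p = c/n^{1/2} ≫ 1/n is above the triangle threshold p ~ 1/n. Asymptotically E[X] ~ (c³/6)·n^{3(1−α)} = (5³/6)·n^{1.5} → ∞; triangles are abundant w.h.p.

E[X] ≈ 8731.8778; in regime p = Θ(1/n^{1/2}) E[X] diverges (above the triangle threshold p ~ 1/n).


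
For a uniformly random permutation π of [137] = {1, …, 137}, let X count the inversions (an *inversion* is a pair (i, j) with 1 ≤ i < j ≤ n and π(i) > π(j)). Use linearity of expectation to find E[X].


Write X = Σ X_I over the C(137, 2) = 9316 pairs i < j, with X_I the indicator of one inversion.
There are 9316 indicators.
For each fixed pair i < j, the values π(i) and π(j) are two distinct elements of {1, …, 137} in uniformly random order; by symmetry P[π(i) > π(j)] = 1/2.
By linearity: E[X] = 9316 · (1/2) = C(137, 2) · (1/2) = 9316/2 = 4658 ≈ 4658.000000.

E[X] = 4658 = 4658.000000.


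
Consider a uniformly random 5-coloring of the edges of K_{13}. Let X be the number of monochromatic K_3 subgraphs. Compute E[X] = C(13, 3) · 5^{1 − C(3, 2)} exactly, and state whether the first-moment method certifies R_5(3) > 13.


E[X] = C(13, 3) · 5^{1 − 3} = 286 · 5^{−2} = 286/25.
As a reduced fraction: E[X] = 286/25 ≈ 11.4400000.
Is E[X] < 1? NO.
Since E[X] ≥ 1, the first-moment bound is inconclusive at n = 13; it does NOT by itself certify R_5(3) > 13.

E[X] = 286/25 ≈ 11.4400000; E[X] ≥ 1; first-moment method inconclusive here.


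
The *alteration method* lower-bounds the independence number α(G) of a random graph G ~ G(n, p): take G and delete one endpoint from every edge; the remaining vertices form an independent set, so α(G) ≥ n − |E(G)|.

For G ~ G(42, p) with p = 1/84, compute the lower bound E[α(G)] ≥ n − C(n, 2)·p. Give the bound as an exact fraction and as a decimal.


E[|E(G)|] = C(42, 2)·p = 861 · (1/84) = 41/4.
E[α(G)] ≥ n − E[|E(G)|] = 42 − 41/4 = 127/4.
Numerically: ≈ 31.7500.
(This is only a lower bound; the true E[α(G)] may be larger.)

E[α(G)] ≥ 127/4 ≈ 31.7500.


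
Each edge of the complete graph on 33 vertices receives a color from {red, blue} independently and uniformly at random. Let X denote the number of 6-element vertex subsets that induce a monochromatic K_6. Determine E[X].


Let X = Σ_S X_S over the C(33, 6) = 1107568 subsets S of size 6, where X_S = 1 if the K_6 on S is monochromatic.
For a fixed S, the K_6 on S has C(6, 2) = 15 edges. P[all 15 edges red] = (1/2)^15, and likewise for blue, so P[monochromatic] = 2·(1/2)^15 = 2^{1 − 15} = 1/16384.
By linearity of expectation: E[X] = C(33, 6) · 2^{1 − 15} = 1107568 · 1/16384 = 69223/1024.
Numerically: E[X] ≈ 67.600586.

E[X] = C(33,6)·2^(1−C(6,2)) = 69223/1024 ≈ 67.600586.


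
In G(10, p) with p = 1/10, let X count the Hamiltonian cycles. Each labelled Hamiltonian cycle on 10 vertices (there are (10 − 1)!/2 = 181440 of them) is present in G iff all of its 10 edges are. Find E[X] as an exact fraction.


K_10 has (10 − 1)!/2 = 181440 labelled Hamiltonian cycles.
For each such Hamiltonian cycle H, let X_H = 1 if all 10 edges of H are present in G. Then P[X_H = 1] = p^{10} = (1/10)^{10} = 1/10000000000.
Summing the indicators: E[X] = Σ_H E[X_H] = 181440 · p^{10} = 181440 · 1/10000000000 = 567/31250000.
Numerically: E[X] ≈ 1.8144e-05.

E[X] = 181440 · (1/10)^{10} = 567/31250000 ≈ 1.8144e-05.


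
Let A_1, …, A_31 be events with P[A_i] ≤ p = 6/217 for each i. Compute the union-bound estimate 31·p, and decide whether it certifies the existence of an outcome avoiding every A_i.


Union bound: P[∪_{i=1}^{31} A_i] ≤ Σ_i P[A_i] ≤ 31·p = 31·(6/217) = 6/7.
Numerically: 6/7 ≈ 0.857.
Is 6/7 < 1? YES.
Since P[∪ A_i] ≤ 6/7 < 1, the complement has P[∩ A_i^c] ≥ 1 − 6/7 = 1/7 > 0, so some outcome avoids every A_i.

31·p = 6/7 ≈ 0.857; existence CERTIFIED by the union bound.


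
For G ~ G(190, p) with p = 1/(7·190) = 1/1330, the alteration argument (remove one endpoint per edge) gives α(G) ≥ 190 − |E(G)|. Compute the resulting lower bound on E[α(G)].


E[|E(G)|] = C(190, 2)·p = 17955 · (1/1330) = 27/2.
E[α(G)] ≥ n − E[|E(G)|] = 190 − 27/2 = 353/2.
Numerically: ≈ 176.5000.
(This is only a lower bound; the true E[α(G)] may be larger.)

E[α(G)] ≥ 353/2 ≈ 176.5000.


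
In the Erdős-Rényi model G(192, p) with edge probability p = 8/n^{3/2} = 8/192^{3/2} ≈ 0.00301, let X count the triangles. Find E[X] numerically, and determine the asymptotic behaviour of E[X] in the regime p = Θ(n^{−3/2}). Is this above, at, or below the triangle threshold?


Number of potential triangles: C(192, 3) = 1161280.
Each occurs with probability p³ ≈ (0.00301)³ ≈ 2.71903e-08.
By linearity: E[X] = C(192, 3)·p³ ≈ 1161280 · 2.71903e-08 ≈ 0.032.
Since α = 3/2 > 1, p = c/n^{3/2} = o(1/n) is below the triangle threshold p ~ 1/n. Asymptotically E[X] ~ (c³/6)·n^{3(1−α)} = (8³/6)·n^{-1.5} → 0, so by Markov's inequality G has no triangles w.h.p.

E[X] ≈ 0.032; in regime p = Θ(1/n^{3/2}) E[X] tends to 0 (below the triangle threshold p ~ 1/n).


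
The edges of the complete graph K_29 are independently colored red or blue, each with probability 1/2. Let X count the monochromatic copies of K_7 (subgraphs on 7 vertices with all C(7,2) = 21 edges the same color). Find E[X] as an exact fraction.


Let X = Σ_S X_S over the C(29, 7) = 1560780 subsets S of size 7, where X_S = 1 if the K_7 on S is monochromatic.
For a fixed S, the K_7 on S has C(7, 2) = 21 edges. P[all 21 edges red] = (1/2)^21, and likewise for blue, so P[monochromatic] = 2·(1/2)^21 = 2^{1 − 21} = 1/1048576.
Summing: E[X] = C(29, 7) · 2^{1 − 21} = 1560780 · 1/1048576 = 390195/262144.
Numerically: E[X] ≈ 1.488476.

E[X] = C(29,7)·2^(1−C(7,2)) = 390195/262144 ≈ 1.488476.


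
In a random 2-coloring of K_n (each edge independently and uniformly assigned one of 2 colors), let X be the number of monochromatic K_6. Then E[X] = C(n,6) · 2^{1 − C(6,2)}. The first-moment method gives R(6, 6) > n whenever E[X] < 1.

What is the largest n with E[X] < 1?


We need C(n, 6) · 2^{1 − 15} < 1, i.e. C(n, 6) < 2^{15 − 1} = 16384.
Check values of n near the boundary:
  n = 14: C(14, 6) = 3003; 3003 < 16384? YES
  n = 15: C(15, 6) = 5005; 5005 < 16384? YES
  n = 16: C(16, 6) = 8008; 8008 < 16384? YES
  n = 17: C(17, 6) = 12376; 12376 < 16384? YES
  n = 18: C(18, 6) = 18564; 18564 < 16384? NO
The largest n with C(n, 6) < 16384 is n = 17 (where E[X] = 1547/2048 ≈ 0.755371). Hence R(6, 6) > 17, i.e. R(6, 6) ≥ 18.

Largest n = 17; hence R(6, 6) > 17.


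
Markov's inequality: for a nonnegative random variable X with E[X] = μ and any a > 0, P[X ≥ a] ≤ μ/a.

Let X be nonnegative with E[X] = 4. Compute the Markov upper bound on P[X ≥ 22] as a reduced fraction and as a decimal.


μ = E[X] = 4, a = 22.
Markov: P[X ≥ 22] ≤ μ/a = (4)/22 = 2/11.
Numerically: ≈ 0.1818.
(Since a = 22 > μ = 4.0000, the bound 2/11 is < 1 and informative.)

P[X ≥ 22] ≤ 2/11 ≈ 0.1818.


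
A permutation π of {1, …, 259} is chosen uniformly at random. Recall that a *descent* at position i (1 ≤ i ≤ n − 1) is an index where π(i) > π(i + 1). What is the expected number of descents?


Write X = Σ X_I over i = 1, …, 258, with X_I the indicator of one descent.
There are 258 indicators.
For each fixed i, the pair (π(i), π(i+1)) is a uniformly random ordered pair of distinct values from {1, …, 259}; by symmetry P[π(i) > π(i+1)] = 1/2.
By linearity: E[X] = 258 · (1/2) = (259 − 1) · (1/2) = 129 ≈ 129.00000.

E[X] = 129 = 129.00000.


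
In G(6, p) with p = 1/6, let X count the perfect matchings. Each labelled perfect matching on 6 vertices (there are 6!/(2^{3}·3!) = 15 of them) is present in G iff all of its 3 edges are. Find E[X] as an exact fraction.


K_6 has 6!/(2^{3}·3!) = 15 labelled perfect matchings.
For each such perfect matching H, let X_H = 1 if all 3 edges of H are present in G. Then P[X_H = 1] = p^{3} = (1/6)^{3} = 1/216.
Summing the indicators: E[X] = Σ_H E[X_H] = 15 · p^{3} = 15 · 1/216 = 5/72.
Numerically: E[X] ≈ 0.069444.

E[X] = 15 · (1/6)^{3} = 5/72 ≈ 0.069444.


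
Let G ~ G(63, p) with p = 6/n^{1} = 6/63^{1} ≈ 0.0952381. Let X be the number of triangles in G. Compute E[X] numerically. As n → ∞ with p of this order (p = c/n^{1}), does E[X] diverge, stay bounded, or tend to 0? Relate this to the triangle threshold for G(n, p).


Number of potential triangles: C(63, 3) = 39711.
Each occurs with probability p³ ≈ (0.0952381)³ ≈ 8.63837599e-04.
By linearity: E[X] = C(63, 3)·p³ ≈ 39711 · 8.63837599e-04 ≈ 34.303855.
Here α = 1, so p = 6/n is exactly at the triangle threshold p ~ 1/n. Asymptotically E[X] → c³/6 = 6³/6 = 36 ≈ 36.000000, a bounded constant. In this regime the triangle count is asymptotically Poisson(c³/6).

E[X] ≈ 34.303855; in regime p = Θ(1/n^{1}) E[X] stays bounded (at the triangle threshold p ~ 1/n).


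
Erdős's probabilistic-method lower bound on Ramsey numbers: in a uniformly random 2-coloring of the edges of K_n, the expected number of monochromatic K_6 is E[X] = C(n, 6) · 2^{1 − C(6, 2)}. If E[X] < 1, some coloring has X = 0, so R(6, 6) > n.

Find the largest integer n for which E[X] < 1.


We need C(n, 6) · 2^{1 − 15} < 1, i.e. C(n, 6) < 2^{15 − 1} = 16384.
Check values of n near the boundary:
  n = 15: C(15, 6) = 5005; 5005 < 16384? YES
  n = 16: C(16, 6) = 8008; 8008 < 16384? YES
  n = 17: C(17, 6) = 12376; 12376 < 16384? YES
  n = 18: C(18, 6) = 18564; 18564 < 16384? NO
  n = 19: C(19, 6) = 27132; 27132 < 16384? NO
The largest n with C(n, 6) < 16384 is n = 17 (where E[X] = 1547/2048 ≈ 0.7554). Hence R(6, 6) > 17, i.e. R(6, 6) ≥ 18.

Largest n = 17; hence R(6, 6) > 17.


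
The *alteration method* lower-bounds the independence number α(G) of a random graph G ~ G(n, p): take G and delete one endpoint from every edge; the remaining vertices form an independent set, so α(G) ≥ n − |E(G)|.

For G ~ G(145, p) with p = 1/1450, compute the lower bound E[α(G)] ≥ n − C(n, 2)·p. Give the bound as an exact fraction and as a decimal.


E[|E(G)|] = C(145, 2)·p = 10440 · (1/1450) = 36/5.
E[α(G)] ≥ n − E[|E(G)|] = 145 − 36/5 = 689/5.
Numerically: ≈ 137.80000.
(This is only a lower bound; the true E[α(G)] may be larger.)

E[α(G)] ≥ 689/5 ≈ 137.80000.


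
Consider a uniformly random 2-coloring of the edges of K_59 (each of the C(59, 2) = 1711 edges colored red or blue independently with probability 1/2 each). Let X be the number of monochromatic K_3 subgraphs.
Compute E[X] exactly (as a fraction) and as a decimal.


Let X = Σ_S X_S over the C(59, 3) = 32509 subsets S of size 3, where X_S = 1 if the K_3 on S is monochromatic.
For a fixed S, the K_3 on S has C(3, 2) = 3 edges. P[all 3 edges red] = (1/2)^3, and likewise for blue, so P[monochromatic] = 2·(1/2)^3 = 2^{1 − 3} = 1/4.
By linearity: E[X] = C(59, 3) · 2^{1 − 3} = 32509 · 1/4 = 32509/4.
Numerically: E[X] ≈ 8127.250.

E[X] = C(59,3)·2^(1−C(3,2)) = 32509/4 ≈ 8127.250.


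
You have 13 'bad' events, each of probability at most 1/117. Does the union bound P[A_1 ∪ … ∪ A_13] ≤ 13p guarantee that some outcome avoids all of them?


Union bound: P[∪_{i=1}^{13} A_i] ≤ Σ_i P[A_i] ≤ 13·p = 13·(1/117) = 1/9.
Numerically: 1/9 ≈ 0.111.
Is 1/9 < 1? YES.
Since P[∪ A_i] ≤ 1/9 < 1, the complement has P[∩ A_i^c] ≥ 1 − 1/9 = 8/9 > 0, so some outcome avoids every A_i.

13·p = 1/9 ≈ 0.111; existence CERTIFIED by the union bound.


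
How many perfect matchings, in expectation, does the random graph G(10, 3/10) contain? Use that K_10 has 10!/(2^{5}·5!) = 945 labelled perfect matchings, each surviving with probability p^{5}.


K_10 has 10!/(2^{5}·5!) = 945 labelled perfect matchings.
For each such perfect matching H, let X_H = 1 if all 5 edges of H are present in G. Then P[X_H = 1] = p^{5} = (3/10)^{5} = 243/100000.
Summing the indicators: E[X] = Σ_H E[X_H] = 945 · p^{5} = 945 · 243/100000 = 45927/20000.
Numerically: E[X] ≈ 2.2963.

E[X] = 945 · (3/10)^{5} = 45927/20000 ≈ 2.2963.


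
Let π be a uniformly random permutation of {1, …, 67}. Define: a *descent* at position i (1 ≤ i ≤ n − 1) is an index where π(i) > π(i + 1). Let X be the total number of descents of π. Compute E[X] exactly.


Write X = Σ X_I over i = 1, …, 66, with X_I the indicator of one descent.
There are 66 indicators.
For each fixed i, the pair (π(i), π(i+1)) is a uniformly random ordered pair of distinct values from {1, …, 67}; by symmetry P[π(i) > π(i+1)] = 1/2.
By linearity: E[X] = 66 · (1/2) = (67 − 1) · (1/2) = 33 ≈ 33.000.

E[X] = 33 = 33.000.


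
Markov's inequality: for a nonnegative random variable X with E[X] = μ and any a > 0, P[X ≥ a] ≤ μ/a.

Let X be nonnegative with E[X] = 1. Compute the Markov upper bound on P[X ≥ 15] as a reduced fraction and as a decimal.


μ = E[X] = 1, a = 15.
Markov: P[X ≥ 15] ≤ μ/a = (1)/15 = 1/15.
Numerically: ≈ 0.067.
(Since a = 15 > μ = 1.000, the bound 1/15 is < 1 and informative.)

P[X ≥ 15] ≤ 1/15 ≈ 0.067.


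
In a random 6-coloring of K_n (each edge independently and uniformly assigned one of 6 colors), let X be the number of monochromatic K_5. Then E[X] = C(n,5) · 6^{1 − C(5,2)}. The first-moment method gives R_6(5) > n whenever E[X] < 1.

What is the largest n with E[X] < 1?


We need C(n, 5) · 6^{1 − 10} < 1, i.e. C(n, 5) < 6^{10 − 1} = 10077696.
Check values of n near the boundary:
  n = 63: C(63, 5) = 7028847; 7028847 < 10077696? YES
  n = 64: C(64, 5) = 7624512; 7624512 < 10077696? YES
  n = 65: C(65, 5) = 8259888; 8259888 < 10077696? YES
  n = 66: C(66, 5) = 8936928; 8936928 < 10077696? YES
  n = 67: C(67, 5) = 9657648; 9657648 < 10077696? YES
  n = 68: C(68, 5) = 10424128; 10424128 < 10077696? NO
  n = 69: C(69, 5) = 11238513; 11238513 < 10077696? NO
  n = 70: C(70, 5) = 12103014; 12103014 < 10077696? NO
The largest n with C(n, 5) < 10077696 is n = 67 (where E[X] = 67067/69984 ≈ 0.95832). Hence R_6(5) > 67, i.e. R_6(5) ≥ 68.

Largest n = 67; hence R_6(5) > 67.


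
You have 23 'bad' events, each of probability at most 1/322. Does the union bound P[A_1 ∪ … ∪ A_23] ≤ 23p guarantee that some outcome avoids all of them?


Union bound: P[∪_{i=1}^{23} A_i] ≤ Σ_i P[A_i] ≤ 23·p = 23·(1/322) = 1/14.
Numerically: 1/14 ≈ 0.0714.
Is 1/14 < 1? YES.
Since P[∪ A_i] ≤ 1/14 < 1, the complement has P[∩ A_i^c] ≥ 1 − 1/14 = 13/14 > 0, so some outcome avoids every A_i.

23·p = 1/14 ≈ 0.0714; existence CERTIFIED by the union bound.


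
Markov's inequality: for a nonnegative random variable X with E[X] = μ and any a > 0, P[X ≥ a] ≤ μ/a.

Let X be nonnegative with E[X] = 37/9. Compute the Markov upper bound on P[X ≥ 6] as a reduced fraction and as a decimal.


μ = E[X] = 37/9, a = 6.
Markov: P[X ≥ 6] ≤ μ/a = (37/9)/6 = 37/54.
Numerically: ≈ 0.68519.
(Since a = 6 > μ = 4.11111, the bound 37/54 is < 1 and informative.)

P[X ≥ 6] ≤ 37/54 ≈ 0.68519.


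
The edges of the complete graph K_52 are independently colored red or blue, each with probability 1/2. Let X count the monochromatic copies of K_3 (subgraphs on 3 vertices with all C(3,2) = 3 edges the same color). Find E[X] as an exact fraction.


Let X = Σ_S X_S over the C(52, 3) = 22100 subsets S of size 3, where X_S = 1 if the K_3 on S is monochromatic.
For a fixed S, the K_3 on S has C(3, 2) = 3 edges. P[all 3 edges red] = (1/2)^3, and likewise for blue, so P[monochromatic] = 2·(1/2)^3 = 2^{1 − 3} = 1/4.
By linearity of expectation: E[X] = C(52, 3) · 2^{1 − 3} = 22100 · 1/4 = 5525.
Numerically: E[X] ≈ 5525.000.

E[X] = C(52,3)·2^(1−C(3,2)) = 5525 ≈ 5525.000.


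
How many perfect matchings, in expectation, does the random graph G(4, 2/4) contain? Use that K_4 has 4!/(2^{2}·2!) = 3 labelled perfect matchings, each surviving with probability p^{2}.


K_4 has 4!/(2^{2}·2!) = 3 labelled perfect matchings.
For each such perfect matching H, let X_H = 1 if all 2 edges of H are present in G. Then P[X_H = 1] = p^{2} = (1/2)^{2} = 1/4.
By linearity of expectation: E[X] = Σ_H E[X_H] = 3 · p^{2} = 3 · 1/4 = 3/4.
Numerically: E[X] ≈ 0.75.

E[X] = 3 · (1/2)^{2} = 3/4 ≈ 0.75.


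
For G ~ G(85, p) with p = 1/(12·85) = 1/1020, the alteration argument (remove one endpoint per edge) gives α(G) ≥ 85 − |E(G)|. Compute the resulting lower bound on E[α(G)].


E[|E(G)|] = C(85, 2)·p = 3570 · (1/1020) = 7/2.
E[α(G)] ≥ n − E[|E(G)|] = 85 − 7/2 = 163/2.
Numerically: ≈ 81.500000.
(This is only a lower bound; the true E[α(G)] may be larger.)

E[α(G)] ≥ 163/2 ≈ 81.500000.


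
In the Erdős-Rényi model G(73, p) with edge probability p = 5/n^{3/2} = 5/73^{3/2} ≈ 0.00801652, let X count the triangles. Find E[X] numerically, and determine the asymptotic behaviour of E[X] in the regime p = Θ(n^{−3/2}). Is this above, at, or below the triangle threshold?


Number of potential triangles: C(73, 3) = 62196.
Each occurs with probability p³ ≈ (0.00801652)³ ≈ 5.15177803e-07.
By linearity: E[X] = C(73, 3)·p³ ≈ 62196 · 5.15177803e-07 ≈ 0.032042.
Since α = 3/2 > 1, p = c/n^{3/2} = o(1/n) is below the triangle threshold p ~ 1/n. Asymptotically E[X] ~ (c³/6)·n^{3(1−α)} = (5³/6)·n^{-1.5} → 0, so by Markov's inequality G has no triangles w.h.p.

E[X] ≈ 0.032042; in regime p = Θ(1/n^{3/2}) E[X] tends to 0 (below the triangle threshold p ~ 1/n).


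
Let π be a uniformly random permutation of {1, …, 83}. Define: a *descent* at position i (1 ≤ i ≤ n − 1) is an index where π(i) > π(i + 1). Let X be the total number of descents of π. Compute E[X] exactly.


Write X = Σ X_I over i = 1, …, 82, with X_I the indicator of one descent.
There are 82 indicators.
For each fixed i, the pair (π(i), π(i+1)) is a uniformly random ordered pair of distinct values from {1, …, 83}; by symmetry P[π(i) > π(i+1)] = 1/2.
By linearity: E[X] = 82 · (1/2) = (83 − 1) · (1/2) = 41 ≈ 41.000.

E[X] = 41 = 41.000.


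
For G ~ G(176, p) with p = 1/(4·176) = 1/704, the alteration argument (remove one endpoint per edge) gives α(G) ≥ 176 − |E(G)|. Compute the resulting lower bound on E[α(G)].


E[|E(G)|] = C(176, 2)·p = 15400 · (1/704) = 175/8.
E[α(G)] ≥ n − E[|E(G)|] = 176 − 175/8 = 1233/8.
Numerically: ≈ 154.125.
(This is only a lower bound; the true E[α(G)] may be larger.)

E[α(G)] ≥ 1233/8 ≈ 154.125.


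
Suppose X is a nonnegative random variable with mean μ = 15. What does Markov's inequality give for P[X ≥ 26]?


μ = E[X] = 15, a = 26.
Markov: P[X ≥ 26] ≤ μ/a = (15)/26 = 15/26.
Numerically: ≈ 0.576923.
(Since a = 26 > μ = 15.000000, the bound 15/26 is < 1 and informative.)

P[X ≥ 26] ≤ 15/26 ≈ 0.576923.


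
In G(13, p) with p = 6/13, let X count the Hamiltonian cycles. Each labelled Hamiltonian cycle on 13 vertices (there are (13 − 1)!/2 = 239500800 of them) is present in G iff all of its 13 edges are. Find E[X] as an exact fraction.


K_13 has (13 − 1)!/2 = 239500800 labelled Hamiltonian cycles.
For each such Hamiltonian cycle H, let X_H = 1 if all 13 edges of H are present in G. Then P[X_H = 1] = p^{13} = (6/13)^{13} = 13060694016/302875106592253.
By linearity of expectation: E[X] = Σ_H E[X_H] = 239500800 · p^{13} = 239500800 · 13060694016/302875106592253 = 3128046665387212800/302875106592253.
Numerically: E[X] ≈ 10327.8.

E[X] = 239500800 · (6/13)^{13} = 3128046665387212800/302875106592253 ≈ 10327.8.


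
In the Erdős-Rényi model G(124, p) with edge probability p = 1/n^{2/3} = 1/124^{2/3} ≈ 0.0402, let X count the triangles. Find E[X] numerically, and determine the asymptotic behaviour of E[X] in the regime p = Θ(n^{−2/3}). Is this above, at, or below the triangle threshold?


Number of potential triangles: C(124, 3) = 310124.
Each occurs with probability p³ ≈ (0.0402)³ ≈ 6.50364e-05.
By linearity: E[X] = C(124, 3)·p³ ≈ 310124 · 6.50364e-05 ≈ 20.169.
Since α = 2/3 < 1, p = c/n^{2/3} ≫ 1/n is above the triangle threshold p ~ 1/n. Asymptotically E[X] ~ (c³/6)·n^{3(1−α)} = (1³/6)·n^{1} → ∞; triangles are abundant w.h.p.

E[X] ≈ 20.169; in regime p = Θ(1/n^{2/3}) E[X] diverges (above the triangle threshold p ~ 1/n).


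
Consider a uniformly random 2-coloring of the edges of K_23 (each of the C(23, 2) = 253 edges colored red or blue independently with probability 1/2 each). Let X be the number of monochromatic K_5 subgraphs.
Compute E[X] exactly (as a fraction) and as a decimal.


Let X = Σ_S X_S over the C(23, 5) = 33649 subsets S of size 5, where X_S = 1 if the K_5 on S is monochromatic.
For a fixed S, the K_5 on S has C(5, 2) = 10 edges. P[all 10 edges red] = (1/2)^10, and likewise for blue, so P[monochromatic] = 2·(1/2)^10 = 2^{1 − 10} = 1/512.
By linearity: E[X] = C(23, 5) · 2^{1 − 10} = 33649 · 1/512 = 33649/512.
Numerically: E[X] ≈ 65.7207.

E[X] = C(23,5)·2^(1−C(5,2)) = 33649/512 ≈ 65.7207.


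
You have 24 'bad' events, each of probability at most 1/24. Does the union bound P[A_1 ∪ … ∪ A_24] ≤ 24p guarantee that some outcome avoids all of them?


Union bound: P[∪_{i=1}^{24} A_i] ≤ Σ_i P[A_i] ≤ 24·p = 24·(1/24) = 1.
Numerically: 1 ≈ 1.000.
Is 1 < 1? NO.
Since the bound 1 is ≥ 1, the union bound is uninformative here; it does NOT by itself certify existence.

24·p = 1 ≈ 1.000; existence NOT certified by the union bound.


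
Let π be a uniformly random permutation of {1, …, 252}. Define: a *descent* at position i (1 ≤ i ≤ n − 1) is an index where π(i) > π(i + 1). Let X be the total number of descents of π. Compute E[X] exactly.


Write X = Σ X_I over i = 1, …, 251, with X_I the indicator of one descent.
There are 251 indicators.
For each fixed i, the pair (π(i), π(i+1)) is a uniformly random ordered pair of distinct values from {1, …, 252}; by symmetry P[π(i) > π(i+1)] = 1/2.
By linearity: E[X] = 251 · (1/2) = (252 − 1) · (1/2) = 251/2 ≈ 125.5000.

E[X] = 251/2 = 125.5000.


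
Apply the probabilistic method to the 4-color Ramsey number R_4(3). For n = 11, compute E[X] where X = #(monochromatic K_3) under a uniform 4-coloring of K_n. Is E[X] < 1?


E[X] = C(11, 3) · 4^{1 − 3} = 165 · 4^{−2} = 165/16.
As a reduced fraction: E[X] = 165/16 ≈ 10.3125000.
Is E[X] < 1? NO.
Since E[X] ≥ 1, the first-moment bound is inconclusive at n = 11; it does NOT by itself certify R_4(3) > 11.

E[X] = 165/16 ≈ 10.3125000; E[X] ≥ 1; first-moment method inconclusive here.


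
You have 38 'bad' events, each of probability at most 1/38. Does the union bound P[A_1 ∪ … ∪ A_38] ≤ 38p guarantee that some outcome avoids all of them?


Union bound: P[∪_{i=1}^{38} A_i] ≤ Σ_i P[A_i] ≤ 38·p = 38·(1/38) = 1.
Numerically: 1 ≈ 1.0000000.
Is 1 < 1? NO.
Since the bound 1 is ≥ 1, the union bound is uninformative here; it does NOT by itself certify existence.

38·p = 1 ≈ 1.0000000; existence NOT certified by the union bound.


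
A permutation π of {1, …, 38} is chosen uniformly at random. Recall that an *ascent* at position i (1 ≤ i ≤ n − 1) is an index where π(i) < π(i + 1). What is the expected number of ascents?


Write X = Σ X_I over i = 1, …, 37, with X_I the indicator of one ascent.
There are 37 indicators.
For each fixed i, the pair (π(i), π(i+1)) is a uniformly random ordered pair of distinct values from {1, …, 38}; by symmetry P[π(i) < π(i+1)] = 1/2.
By linearity: E[X] = 37 · (1/2) = (38 − 1) · (1/2) = 37/2 ≈ 18.5000.

E[X] = 37/2 = 18.5000.


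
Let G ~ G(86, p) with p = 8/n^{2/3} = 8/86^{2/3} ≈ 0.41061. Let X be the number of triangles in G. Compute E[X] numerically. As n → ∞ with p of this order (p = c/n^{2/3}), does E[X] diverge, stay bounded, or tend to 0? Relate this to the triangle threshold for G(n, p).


Number of potential triangles: C(86, 3) = 102340.
Each occurs with probability p³ ≈ (0.41061)³ ≈ 6.9226609e-02.
By linearity: E[X] = C(86, 3)·p³ ≈ 102340 · 6.9226609e-02 ≈ 7084.65116.
Since α = 2/3 < 1, p = c/n^{2/3} ≫ 1/n is above the triangle threshold p ~ 1/n. Asymptotically E[X] ~ (c³/6)·n^{3(1−α)} = (8³/6)·n^{1} → ∞; triangles are abundant w.h.p.

E[X] ≈ 7084.65116; in regime p = Θ(1/n^{2/3}) E[X] diverges (above the triangle threshold p ~ 1/n).


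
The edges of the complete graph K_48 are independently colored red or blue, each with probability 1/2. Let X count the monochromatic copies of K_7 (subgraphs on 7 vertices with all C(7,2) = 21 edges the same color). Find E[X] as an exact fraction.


Let X = Σ_S X_S over the C(48, 7) = 73629072 subsets S of size 7, where X_S = 1 if the K_7 on S is monochromatic.
For a fixed S, the K_7 on S has C(7, 2) = 21 edges. P[all 21 edges red] = (1/2)^21, and likewise for blue, so P[monochromatic] = 2·(1/2)^21 = 2^{1 − 21} = 1/1048576.
Summing: E[X] = C(48, 7) · 2^{1 − 21} = 73629072 · 1/1048576 = 4601817/65536.
Numerically: E[X] ≈ 70.218.

E[X] = C(48,7)·2^(1−C(7,2)) = 4601817/65536 ≈ 70.218.


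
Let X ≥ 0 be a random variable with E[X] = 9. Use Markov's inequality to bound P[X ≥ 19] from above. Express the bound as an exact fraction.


μ = E[X] = 9, a = 19.
Markov: P[X ≥ 19] ≤ μ/a = (9)/19 = 9/19.
Numerically: ≈ 0.474.
(Since a = 19 > μ = 9.000, the bound 9/19 is < 1 and informative.)

P[X ≥ 19] ≤ 9/19 ≈ 0.474.


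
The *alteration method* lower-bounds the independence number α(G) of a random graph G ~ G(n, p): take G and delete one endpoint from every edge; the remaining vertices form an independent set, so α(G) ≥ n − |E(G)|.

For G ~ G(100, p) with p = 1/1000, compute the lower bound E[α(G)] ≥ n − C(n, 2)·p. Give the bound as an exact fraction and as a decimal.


E[|E(G)|] = C(100, 2)·p = 4950 · (1/1000) = 99/20.
E[α(G)] ≥ n − E[|E(G)|] = 100 − 99/20 = 1901/20.
Numerically: ≈ 95.05000.
(This is only a lower bound; the true E[α(G)] may be larger.)

E[α(G)] ≥ 1901/20 ≈ 95.05000.


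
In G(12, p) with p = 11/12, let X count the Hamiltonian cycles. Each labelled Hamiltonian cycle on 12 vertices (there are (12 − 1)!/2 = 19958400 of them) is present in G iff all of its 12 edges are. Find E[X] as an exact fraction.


K_12 has (12 − 1)!/2 = 19958400 labelled Hamiltonian cycles.
For each such Hamiltonian cycle H, let X_H = 1 if all 12 edges of H are present in G. Then P[X_H = 1] = p^{12} = (11/12)^{12} = 3138428376721/8916100448256.
Summing the indicators: E[X] = Σ_H E[X_H] = 19958400 · p^{12} = 19958400 · 3138428376721/8916100448256 = 6041474625187925/859963392.
Numerically: E[X] ≈ 7.0253e+06.

E[X] = 19958400 · (11/12)^{12} = 6041474625187925/859963392 ≈ 7.0253e+06.


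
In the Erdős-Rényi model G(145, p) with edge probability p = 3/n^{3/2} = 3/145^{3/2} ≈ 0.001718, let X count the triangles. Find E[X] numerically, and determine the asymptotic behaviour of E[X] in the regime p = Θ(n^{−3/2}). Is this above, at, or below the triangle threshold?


Number of potential triangles: C(145, 3) = 497640.
Each occurs with probability p³ ≈ (0.001718)³ ≈ 5.072333e-09.
By linearity: E[X] = C(145, 3)·p³ ≈ 497640 · 5.072333e-09 ≈ 0.0025.
Since α = 3/2 > 1, p = c/n^{3/2} = o(1/n) is below the triangle threshold p ~ 1/n. Asymptotically E[X] ~ (c³/6)·n^{3(1−α)} = (3³/6)·n^{-1.5} → 0, so by Markov's inequality G has no triangles w.h.p.

E[X] ≈ 0.0025; in regime p = Θ(1/n^{3/2}) E[X] tends to 0 (below the triangle threshold p ~ 1/n).


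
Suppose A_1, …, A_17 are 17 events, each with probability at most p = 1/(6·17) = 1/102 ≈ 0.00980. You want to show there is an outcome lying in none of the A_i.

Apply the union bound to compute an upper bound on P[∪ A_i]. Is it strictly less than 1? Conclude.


Union bound: P[∪_{i=1}^{17} A_i] ≤ Σ_i P[A_i] ≤ 17·p = 17·(1/102) = 1/6.
Numerically: 1/6 ≈ 0.16667.
Is 1/6 < 1? YES.
Since P[∪ A_i] ≤ 1/6 < 1, the complement has P[∩ A_i^c] ≥ 1 − 1/6 = 5/6 > 0, so some outcome avoids every A_i.

17·p = 1/6 ≈ 0.16667; existence CERTIFIED by the union bound.


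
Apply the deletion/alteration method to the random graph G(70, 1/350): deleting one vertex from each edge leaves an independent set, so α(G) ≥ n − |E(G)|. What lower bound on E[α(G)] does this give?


E[|E(G)|] = C(70, 2)·p = 2415 · (1/350) = 69/10.
E[α(G)] ≥ n − E[|E(G)|] = 70 − 69/10 = 631/10.
Numerically: ≈ 63.10000.
(This is only a lower bound; the true E[α(G)] may be larger.)

E[α(G)] ≥ 631/10 ≈ 63.10000.


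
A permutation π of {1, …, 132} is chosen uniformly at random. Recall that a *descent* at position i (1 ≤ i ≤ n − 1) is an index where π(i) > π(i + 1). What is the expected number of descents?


Write X = Σ X_I over i = 1, …, 131, with X_I the indicator of one descent.
There are 131 indicators.
For each fixed i, the pair (π(i), π(i+1)) is a uniformly random ordered pair of distinct values from {1, …, 132}; by symmetry P[π(i) > π(i+1)] = 1/2.
By linearity: E[X] = 131 · (1/2) = (132 − 1) · (1/2) = 131/2 ≈ 65.500000.

E[X] = 131/2 = 65.500000.


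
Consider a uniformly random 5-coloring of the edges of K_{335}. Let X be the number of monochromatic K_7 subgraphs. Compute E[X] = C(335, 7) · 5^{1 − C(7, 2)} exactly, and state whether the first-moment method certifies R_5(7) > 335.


E[X] = C(335, 7) · 5^{1 − 21} = 88202498238195 · 5^{−20} = 88202498238195/95367431640625.
As a reduced fraction: E[X] = 17640499647639/19073486328125 ≈ 0.9248702.
Is E[X] < 1? YES.
Since E[X] < 1, there exists a 5-coloring of K_{335} with no monochromatic K_7; hence R_5(7) > 335.

E[X] = 17640499647639/19073486328125 ≈ 0.9248702; E[X] < 1, so R_5(7) > 335.


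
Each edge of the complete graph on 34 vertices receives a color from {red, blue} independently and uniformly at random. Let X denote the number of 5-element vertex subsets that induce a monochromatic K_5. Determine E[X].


Let X = Σ_S X_S over the C(34, 5) = 278256 subsets S of size 5, where X_S = 1 if the K_5 on S is monochromatic.
For a fixed S, the K_5 on S has C(5, 2) = 10 edges. P[all 10 edges red] = (1/2)^10, and likewise for blue, so P[monochromatic] = 2·(1/2)^10 = 2^{1 − 10} = 1/512.
Summing: E[X] = C(34, 5) · 2^{1 − 10} = 278256 · 1/512 = 17391/32.
Numerically: E[X] ≈ 543.469.

E[X] = C(34,5)·2^(1−C(5,2)) = 17391/32 ≈ 543.469.


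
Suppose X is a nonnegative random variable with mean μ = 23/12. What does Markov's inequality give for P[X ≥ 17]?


μ = E[X] = 23/12, a = 17.
Markov: P[X ≥ 17] ≤ μ/a = (23/12)/17 = 23/204.
Numerically: ≈ 0.1127.
(Since a = 17 > μ = 1.9167, the bound 23/204 is < 1 and informative.)

P[X ≥ 17] ≤ 23/204 ≈ 0.1127.


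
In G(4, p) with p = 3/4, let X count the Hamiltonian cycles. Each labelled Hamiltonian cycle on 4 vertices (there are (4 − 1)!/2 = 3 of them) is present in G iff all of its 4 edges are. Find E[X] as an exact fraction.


K_4 has (4 − 1)!/2 = 3 labelled Hamiltonian cycles.
For each such Hamiltonian cycle H, let X_H = 1 if all 4 edges of H are present in G. Then P[X_H = 1] = p^{4} = (3/4)^{4} = 81/256.
Summing the indicators: E[X] = Σ_H E[X_H] = 3 · p^{4} = 3 · 81/256 = 243/256.
Numerically: E[X] ≈ 0.949.

E[X] = 3 · (3/4)^{4} = 243/256 ≈ 0.949.
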